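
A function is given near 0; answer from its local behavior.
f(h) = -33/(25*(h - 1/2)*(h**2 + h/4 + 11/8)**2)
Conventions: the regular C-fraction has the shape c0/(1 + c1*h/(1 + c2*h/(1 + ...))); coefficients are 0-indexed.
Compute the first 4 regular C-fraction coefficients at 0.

Taylor coefficients (expand at 0): a_0 = 384/275, a_1 = 6912/3025, a_2 = 89088/33275, a_3 = 2353152/366025.
c0 = a_0 = 384/275. Peel one level at a time: if S = 1 + c*h/S' with S'(0) = 1, then c is the h-coefficient of S and S' = c*h/(S - 1).
S_1 = c0/f = 1 + (-18/11)*h + (92/121)*h^2 + ...; c1 = -18/11.
S_2 = c1*h/(S_1 - 1) = 1 + (46/99)*h + (-14120/9801)*h^2 + ...; c2 = 46/99.
S_3 = c2*h/(S_2 - 1) = 1 + (7060/2277)*h + ...; c3 = 7060/2277.

The regular C-fraction coefficients are [384/275, -18/11, 46/99, 7060/2277].


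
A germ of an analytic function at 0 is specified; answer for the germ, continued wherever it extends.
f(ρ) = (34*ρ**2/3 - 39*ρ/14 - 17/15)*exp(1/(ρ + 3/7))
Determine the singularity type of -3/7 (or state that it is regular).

The point is an essential singularity.

The exponent 1/(ρ - (-3/7)) has a pole at -3/7, so exp(1/(ρ - (-3/7))) takes every nonzero value near it: an essential singularity (not a pole of any order).


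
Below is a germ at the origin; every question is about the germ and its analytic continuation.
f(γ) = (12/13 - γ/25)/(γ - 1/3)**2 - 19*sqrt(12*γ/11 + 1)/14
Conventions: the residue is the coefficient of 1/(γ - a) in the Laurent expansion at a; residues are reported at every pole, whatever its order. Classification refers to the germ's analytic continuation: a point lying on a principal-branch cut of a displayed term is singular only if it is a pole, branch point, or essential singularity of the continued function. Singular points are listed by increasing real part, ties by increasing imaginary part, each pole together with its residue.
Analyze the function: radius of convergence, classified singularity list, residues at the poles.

Denominator factor (γ - 1/3)^2: pole of order 2 at 1/3, modulus 1/3.
Branch term (-19/14)*sqrt(1 - γ/(-11/12)): its argument vanishes at γ = -11/12, a square-root branch point, modulus 11/12.
The radius of convergence is the smallest modulus among the singular points: 1/3.
The branch term is analytic at 1/3 and contributes nothing to the residue; only the rational part matters.
At the order-2 pole 1/3 set g(γ) = (γ - (1/3))^2*(rational part) = 12/13 - γ/25.
Order-2 pole: residue = g'(a); g'(1/3) = -1/25, so the residue is -1/25.
List the singular points by increasing real part (a conjugate pair: the negative imaginary part first).

Radius of convergence at 0: 1/3.
At -11/12: an algebraic (square-root) branch point.
At 1/3: a pole of order 2; residue -1/25.


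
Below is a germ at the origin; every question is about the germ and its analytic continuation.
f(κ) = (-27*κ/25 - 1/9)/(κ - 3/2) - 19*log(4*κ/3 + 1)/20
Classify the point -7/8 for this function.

Denominator factors: κ - 3/2 = -19/8 at κ = -7/8 — none vanishes.
Branch term log(1 - κ/(-3/4)): argument at -7/8 is -1/6, nonzero, so -7/8 is not its branch point (a point on a principal cut is still regular for the continued germ).
So the germ continues analytically to -7/8.

The point is a regular point.


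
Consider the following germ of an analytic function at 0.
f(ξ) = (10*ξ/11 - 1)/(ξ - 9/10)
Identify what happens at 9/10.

The denominator factor ξ - 9/10 vanishes at 9/10 and appears to the power 1; the numerator there equals -2/11, nonzero, and no other factor vanishes.
Hence a pole whose order is the multiplicity, 1.

The point is a pole of order 1.


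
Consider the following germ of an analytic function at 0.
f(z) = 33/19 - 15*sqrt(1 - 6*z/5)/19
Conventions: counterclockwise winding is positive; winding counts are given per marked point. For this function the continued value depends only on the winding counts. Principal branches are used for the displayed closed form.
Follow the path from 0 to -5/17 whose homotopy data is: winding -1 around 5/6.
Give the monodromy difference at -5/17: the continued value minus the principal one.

The rational part is single-valued and drops out of the difference; each branch term changes only by its own monodromy.
(-15/19)*sqrt(1 - z/(5/6)): winding -1 is odd, the square root flips sign, contributing -2*(-15/19)*sqrt(1 - (-5/17)/(5/6)) = -2*(-15/19)*sqrt(23/17) = (30/323)*sqrt(391).
Summing the contributions at z = -5/17 gives (30/323)*sqrt(391).

Continued minus principal equals (30/323)*sqrt(391).


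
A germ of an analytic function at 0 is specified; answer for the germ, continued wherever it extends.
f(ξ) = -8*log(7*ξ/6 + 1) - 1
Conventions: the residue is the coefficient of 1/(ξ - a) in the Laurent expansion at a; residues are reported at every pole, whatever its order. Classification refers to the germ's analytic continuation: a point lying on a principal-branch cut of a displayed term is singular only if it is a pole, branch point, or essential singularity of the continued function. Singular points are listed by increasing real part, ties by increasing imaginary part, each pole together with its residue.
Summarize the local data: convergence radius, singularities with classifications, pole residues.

Branch term (-8)*log(1 - ξ/(-6/7)): its argument vanishes at ξ = -6/7, a logarithmic branch point, modulus 6/7.
The radius of convergence is the smallest modulus among the singular points: 6/7.

Radius of convergence at 0: 6/7.
At -6/7: a logarithmic branch point.


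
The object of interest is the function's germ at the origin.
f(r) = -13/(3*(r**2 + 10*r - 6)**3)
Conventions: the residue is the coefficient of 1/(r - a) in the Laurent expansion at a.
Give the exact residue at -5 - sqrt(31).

The factor r**2 + 10*r - 6 splits as (r - a)(r - a') with a = -5 - sqrt(31), a' = -5 + sqrt(31). At the order-3 pole a set g(r) = (r - a)^3*f(r) = [-13/3] / (r - a')^3.
Order-3 pole: residue = g''(a)/2; g''(-5 - sqrt(31)) = (13/238328)*sqrt(31), so the residue is (13/476656)*sqrt(31).

The residue is (13/476656)*sqrt(31).


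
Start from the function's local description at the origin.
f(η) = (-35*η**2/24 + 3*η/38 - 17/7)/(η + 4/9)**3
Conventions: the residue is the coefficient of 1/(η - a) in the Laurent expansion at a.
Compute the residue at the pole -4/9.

The residue is -35/24.

At the order-3 pole -4/9 set g(η) = (η - (-4/9))^3*f(η) = -35*η**2/24 + 3*η/38 - 17/7.
Order-3 pole: residue = g''(a)/2; g''(-4/9) = -35/12, so the residue is -35/24.


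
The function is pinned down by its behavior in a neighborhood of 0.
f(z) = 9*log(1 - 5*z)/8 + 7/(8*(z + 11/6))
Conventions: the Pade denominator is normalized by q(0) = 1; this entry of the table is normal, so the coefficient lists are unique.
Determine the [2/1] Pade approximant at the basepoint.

Taylor coefficients needed (expand at 0): a_0 = 21/44, a_1 = -5697/968, a_2 = -296451/21296, a_3 = -5499447/117128.
Write the denominator as Q(z) = 1 + q1*z. Requiring Q*f - P = O(z^4) with deg P <= 2 kills the coefficients of z^3..z^3 in Q*f:
  z^3: a_3 + q1*a_2 = 0, i.e. -5499447/117128 + (-296451/21296)*q1 = 0.
Solving this linear system: q1 = -3666298/1086987.
The numerator is Q*f truncated at degree 2: P0 = a_0 = 21/44; P1 = a_1 + q1*a_0 = -1975055/263512; P2 = a_2 + q1*a_1 = 34378515/5797264.

The Pade approximant has numerator coefficients [21/44, -1975055/263512, 34378515/5797264]; denominator coefficients [1, -3666298/1086987].


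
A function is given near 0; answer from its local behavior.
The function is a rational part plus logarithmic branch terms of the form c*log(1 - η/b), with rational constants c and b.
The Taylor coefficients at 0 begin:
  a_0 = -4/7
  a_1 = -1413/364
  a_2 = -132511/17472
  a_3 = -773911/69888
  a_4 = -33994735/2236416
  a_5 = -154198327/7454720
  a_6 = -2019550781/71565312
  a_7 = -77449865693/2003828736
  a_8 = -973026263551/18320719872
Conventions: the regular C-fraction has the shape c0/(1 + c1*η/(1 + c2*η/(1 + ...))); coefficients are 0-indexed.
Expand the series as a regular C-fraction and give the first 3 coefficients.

The regular C-fraction coefficients are [-4/7, -1413/208, 533383/110214].

Taylor coefficients (read off): a_0 = -4/7, a_1 = -1413/364, a_2 = -132511/17472.
c0 = a_0 = -4/7. Peel one level at a time: if S = 1 + c*η/S' with S'(0) = 1, then c is the η-coefficient of S and S' = c*η/(S - 1).
S_1 = c0/f = 1 + (-1413/208)*η + (533383/16224)*η^2 + ...; c1 = -1413/208.
S_2 = c1*η/(S_1 - 1) = 1 + (533383/110214)*η + ...; c2 = 533383/110214.


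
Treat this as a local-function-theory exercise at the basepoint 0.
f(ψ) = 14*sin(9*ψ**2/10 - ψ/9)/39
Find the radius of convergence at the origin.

The factor sin(9*ψ**2/10 - ψ/9) is entire and contributes no finite singular point.
The polynomial part has no poles.
No finite singular points: the Taylor series at 0 converges everywhere.

The radius of convergence is infinite.


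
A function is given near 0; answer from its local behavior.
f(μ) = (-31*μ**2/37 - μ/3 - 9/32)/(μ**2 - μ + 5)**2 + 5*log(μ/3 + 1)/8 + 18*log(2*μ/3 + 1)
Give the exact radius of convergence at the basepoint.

Denominator factor (μ**2 - μ + 5)^2: discriminant -19, complex-conjugate roots (1/2) + ((1/2)*sqrt(19))*i and (1/2) - ((1/2)*sqrt(19))*i; poles of order 2, moduli sqrt(5) and sqrt(5).
Branch term (5/8)*log(1 - μ/(-3)): its argument vanishes at μ = -3, a logarithmic branch point, modulus 3.
Branch term (18)*log(1 - μ/(-3/2)): its argument vanishes at μ = -3/2, a logarithmic branch point, modulus 3/2.
The radius of convergence is the smallest modulus among the singular points: 3/2.

The radius of convergence is 3/2.


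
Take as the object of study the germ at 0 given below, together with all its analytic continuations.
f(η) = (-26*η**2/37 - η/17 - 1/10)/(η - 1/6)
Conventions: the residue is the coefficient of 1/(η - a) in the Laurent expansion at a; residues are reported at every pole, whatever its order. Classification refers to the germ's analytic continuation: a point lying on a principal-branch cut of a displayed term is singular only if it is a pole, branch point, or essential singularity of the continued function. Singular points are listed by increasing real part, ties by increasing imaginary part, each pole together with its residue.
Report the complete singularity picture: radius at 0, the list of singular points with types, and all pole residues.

Denominator factor (η - 1/6): pole of order 1 at 1/6, modulus 1/6.
The radius of convergence is the smallest modulus among the singular points: 1/6.
At the order-1 pole 1/6 set g(η) = (η - (1/6))*f(η) = -26*η**2/37 - η/17 - 1/10.
Simple pole: residue = g(a) at a = 1/6, which is -7321/56610.

Radius of convergence at 0: 1/6.
At 1/6: a pole of order 1; residue -7321/56610.


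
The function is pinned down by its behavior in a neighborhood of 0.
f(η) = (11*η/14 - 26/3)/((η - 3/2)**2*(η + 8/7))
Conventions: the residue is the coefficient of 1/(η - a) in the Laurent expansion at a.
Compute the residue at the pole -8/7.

The residue is -152/111.

At the order-1 pole -8/7 set g(η) = (η - (-8/7))*f(η) = (11*η/14 - 26/3)/(η - 3/2)**2.
Simple pole: residue = g(a) at a = -8/7, which is -152/111.


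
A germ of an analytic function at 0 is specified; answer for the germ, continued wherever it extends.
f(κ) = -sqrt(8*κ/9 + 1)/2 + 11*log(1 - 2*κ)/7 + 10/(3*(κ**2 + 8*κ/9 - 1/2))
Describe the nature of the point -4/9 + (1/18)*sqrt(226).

The point is a pole of order 1.

The denominator factor κ**2 + 8*κ/9 - 1/2 vanishes at -4/9 + (1/18)*sqrt(226) and appears to the power 1; the numerator there equals 10/3, nonzero, and no other factor vanishes.
The branch terms are analytic at this point.
Hence a pole whose order is the multiplicity, 1.


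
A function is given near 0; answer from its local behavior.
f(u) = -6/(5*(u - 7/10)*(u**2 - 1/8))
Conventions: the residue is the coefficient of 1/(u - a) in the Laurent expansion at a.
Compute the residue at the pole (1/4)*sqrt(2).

The residue is 120/73 + (168/73)*sqrt(2).

The factor u**2 - 1/8 splits as (u - a)(u - a') with a = (1/4)*sqrt(2), a' = -(1/4)*sqrt(2). At the order-1 pole a set g(u) = (u - a)*f(u) = [-6/(5*(u - 7/10))] / (u - a').
Simple pole: residue = g(a) at a = (1/4)*sqrt(2), which is 120/73 + (168/73)*sqrt(2).


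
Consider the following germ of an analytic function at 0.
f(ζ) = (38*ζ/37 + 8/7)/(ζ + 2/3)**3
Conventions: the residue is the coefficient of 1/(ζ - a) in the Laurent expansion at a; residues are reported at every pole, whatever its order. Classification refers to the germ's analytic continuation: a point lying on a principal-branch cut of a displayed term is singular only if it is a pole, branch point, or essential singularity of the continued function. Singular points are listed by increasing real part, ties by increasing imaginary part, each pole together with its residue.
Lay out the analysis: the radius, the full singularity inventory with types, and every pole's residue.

Radius of convergence at 0: 2/3.
At -2/3: a pole of order 3; residue 0.

Denominator factor (ζ + 2/3)^3: pole of order 3 at -2/3, modulus 2/3.
The radius of convergence is the smallest modulus among the singular points: 2/3.
At the order-3 pole -2/3 set g(ζ) = (ζ - (-2/3))^3*f(ζ) = 38*ζ/37 + 8/7.
Order-3 pole: residue = g''(a)/2; g''(-2/3) = 0, so the residue is 0.


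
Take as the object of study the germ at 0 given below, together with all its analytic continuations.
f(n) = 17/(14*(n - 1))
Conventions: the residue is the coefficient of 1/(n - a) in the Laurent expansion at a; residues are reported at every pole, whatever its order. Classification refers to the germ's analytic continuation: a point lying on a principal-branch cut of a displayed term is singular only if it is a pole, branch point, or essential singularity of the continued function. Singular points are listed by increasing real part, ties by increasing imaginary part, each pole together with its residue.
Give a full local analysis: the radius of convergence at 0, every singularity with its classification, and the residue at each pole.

Radius of convergence at 0: 1.
At 1: a pole of order 1; residue 17/14.

Denominator factor (n - 1): pole of order 1 at 1, modulus 1.
The radius of convergence is the smallest modulus among the singular points: 1.
At the order-1 pole 1 set g(n) = (n - (1))*f(n) = 17/14.
Simple pole: residue = g(a) at a = 1, which is 17/14.


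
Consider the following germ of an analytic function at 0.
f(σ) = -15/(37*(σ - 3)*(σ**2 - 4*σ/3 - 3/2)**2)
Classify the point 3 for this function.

The point is a pole of order 1.

The denominator factor σ - 3 vanishes at 3 and appears to the power 1; the numerator there equals -15/37, nonzero, and no other factor vanishes.
Hence a pole whose order is the multiplicity, 1.


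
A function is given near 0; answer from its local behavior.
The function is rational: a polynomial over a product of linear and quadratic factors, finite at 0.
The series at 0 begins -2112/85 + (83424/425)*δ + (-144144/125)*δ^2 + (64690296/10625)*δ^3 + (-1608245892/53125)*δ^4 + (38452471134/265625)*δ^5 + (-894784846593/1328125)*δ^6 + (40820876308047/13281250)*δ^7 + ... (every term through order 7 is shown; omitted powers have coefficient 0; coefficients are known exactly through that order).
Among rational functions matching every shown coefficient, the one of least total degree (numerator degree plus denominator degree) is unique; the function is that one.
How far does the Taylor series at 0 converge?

No rational of total degree below 4 reproduces all 8 coefficients; solving the [0/4] Pade equations on them gives f(δ) = -33/(17*(δ + 1/4)**2*(δ**2 - δ/8 + 5/4)), whose expansion matches every shown term.
Denominator factor (δ + 1/4)^2: pole of order 2 at -1/4, modulus 1/4.
Denominator factor (δ**2 - δ/8 + 5/4): discriminant -319/64, complex-conjugate roots (1/16) + ((1/16)*sqrt(319))*i and (1/16) - ((1/16)*sqrt(319))*i; poles of order 1, moduli (1/2)*sqrt(5) and (1/2)*sqrt(5).
The radius of convergence is the smallest modulus among the singular points: 1/4.

The radius of convergence is 1/4.


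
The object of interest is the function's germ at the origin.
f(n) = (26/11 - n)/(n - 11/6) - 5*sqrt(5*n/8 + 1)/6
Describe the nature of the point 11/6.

The point is a pole of order 1.

The denominator factor n - 11/6 vanishes at 11/6 and appears to the power 1; the numerator there equals 35/66, nonzero, and no other factor vanishes.
The branch terms are analytic at this point.
Hence a pole whose order is the multiplicity, 1.


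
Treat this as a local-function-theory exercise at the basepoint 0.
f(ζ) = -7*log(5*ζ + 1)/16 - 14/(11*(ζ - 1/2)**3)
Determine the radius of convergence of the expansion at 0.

Denominator factor (ζ - 1/2)^3: pole of order 3 at 1/2, modulus 1/2.
Branch term (-7/16)*log(1 - ζ/(-1/5)): its argument vanishes at ζ = -1/5, a logarithmic branch point, modulus 1/5.
The radius of convergence is the smallest modulus among the singular points: 1/5.

The radius of convergence is 1/5.


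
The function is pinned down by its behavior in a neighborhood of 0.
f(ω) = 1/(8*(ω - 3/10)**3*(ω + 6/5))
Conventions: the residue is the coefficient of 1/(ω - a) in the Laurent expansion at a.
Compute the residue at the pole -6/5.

The residue is -1/27.

At the order-1 pole -6/5 set g(ω) = (ω - (-6/5))*f(ω) = 1/(8*(ω - 3/10)**3).
Simple pole: residue = g(a) at a = -6/5, which is -1/27.


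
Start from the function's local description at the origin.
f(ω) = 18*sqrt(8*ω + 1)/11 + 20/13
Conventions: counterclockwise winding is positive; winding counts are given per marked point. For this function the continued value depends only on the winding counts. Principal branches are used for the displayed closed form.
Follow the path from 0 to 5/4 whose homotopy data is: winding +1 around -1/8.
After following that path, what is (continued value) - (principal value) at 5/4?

The rational part is single-valued and drops out of the difference; each branch term changes only by its own monodromy.
(18/11)*sqrt(1 - ω/(-1/8)): winding +1 is odd, the square root flips sign, contributing -2*(18/11)*sqrt(1 - (5/4)/(-1/8)) = -2*(18/11)*sqrt(11) = -(36/11)*sqrt(11).
Summing the contributions at ω = 5/4 gives -(36/11)*sqrt(11).

Continued minus principal equals -(36/11)*sqrt(11).


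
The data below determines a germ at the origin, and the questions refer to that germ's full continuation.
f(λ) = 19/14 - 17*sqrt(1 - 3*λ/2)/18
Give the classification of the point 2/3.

The point is an algebraic (square-root) branch point.

The term (-17/18)*sqrt(1 - λ/(2/3)) has argument 1 - 2/3/(2/3) = 0 at 2/3: a square-root (algebraic, two-sheeted) branch point; the remaining terms are analytic or single-valued there.


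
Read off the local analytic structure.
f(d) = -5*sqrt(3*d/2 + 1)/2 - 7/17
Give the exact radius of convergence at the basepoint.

The radius of convergence is 2/3.

Branch term (-5/2)*sqrt(1 - d/(-2/3)): its argument vanishes at d = -2/3, a square-root branch point, modulus 2/3.
The radius of convergence is the smallest modulus among the singular points: 2/3.


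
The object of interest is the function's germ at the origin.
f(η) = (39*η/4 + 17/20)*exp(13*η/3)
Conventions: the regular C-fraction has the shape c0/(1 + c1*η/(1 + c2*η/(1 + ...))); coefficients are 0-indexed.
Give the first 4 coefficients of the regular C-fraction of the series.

Taylor coefficients (expand at 0): a_0 = 17/20, a_1 = 403/30, a_2 = 18083/360, a_3 = 41743/405.
c0 = a_0 = 17/20. Peel one level at a time: if S = 1 + c*η/S' with S'(0) = 1, then c is the η-coefficient of S and S' = c*η/(S - 1).
S_1 = c0/f = 1 + (-806/51)*η + (991861/5202)*η^2 + ...; c1 = -806/51.
S_2 = c1*η/(S_1 - 1) = 1 + (76297/6324)*η + (2619331/415152)*η^2 + ...; c2 = 76297/6324.
S_3 = c2*η/(S_2 - 1) = 1 + (-3425279/6549804)*η + ...; c3 = -3425279/6549804.

The regular C-fraction coefficients are [17/20, -806/51, 76297/6324, -3425279/6549804].


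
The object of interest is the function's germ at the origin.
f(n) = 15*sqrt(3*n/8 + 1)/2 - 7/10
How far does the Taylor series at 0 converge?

Branch term (15/2)*sqrt(1 - n/(-8/3)): its argument vanishes at n = -8/3, a square-root branch point, modulus 8/3.
The radius of convergence is the smallest modulus among the singular points: 8/3.

The radius of convergence is 8/3.


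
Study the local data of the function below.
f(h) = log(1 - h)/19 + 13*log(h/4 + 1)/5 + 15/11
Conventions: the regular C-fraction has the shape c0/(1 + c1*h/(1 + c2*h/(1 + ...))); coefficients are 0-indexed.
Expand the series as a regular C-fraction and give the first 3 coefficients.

Taylor coefficients (expand at 0): a_0 = 15/11, a_1 = 227/380, a_2 = -327/3040.
c0 = a_0 = 15/11. Peel one level at a time: if S = 1 + c*h/S' with S'(0) = 1, then c is the h-coefficient of S and S' = c*h/(S - 1).
S_1 = c0/f = 1 + (-2497/5700)*h + (17595743/64980000)*h^2 + ...; c1 = -2497/5700.
S_2 = c1*h/(S_1 - 1) = 1 + (1599613/2587800)*h + ...; c2 = 1599613/2587800.

The regular C-fraction coefficients are [15/11, -2497/5700, 1599613/2587800].


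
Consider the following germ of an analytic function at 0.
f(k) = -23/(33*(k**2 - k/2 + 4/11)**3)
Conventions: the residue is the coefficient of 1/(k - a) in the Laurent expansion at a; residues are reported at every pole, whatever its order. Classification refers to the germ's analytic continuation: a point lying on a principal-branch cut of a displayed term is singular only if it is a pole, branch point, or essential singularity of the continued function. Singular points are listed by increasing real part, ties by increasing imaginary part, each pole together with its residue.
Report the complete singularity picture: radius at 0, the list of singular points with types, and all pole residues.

Radius of convergence at 0: (2/11)*sqrt(11).
At (1/4) - ((1/44)*sqrt(583))*i: a pole of order 3; residue -((16192/148877)*sqrt(583))*i.
At (1/4) + ((1/44)*sqrt(583))*i: a pole of order 3; residue ((16192/148877)*sqrt(583))*i.

Denominator factor (k**2 - k/2 + 4/11)^3: discriminant -53/44, complex-conjugate roots (1/4) + ((1/44)*sqrt(583))*i and (1/4) - ((1/44)*sqrt(583))*i; poles of order 3, moduli (2/11)*sqrt(11) and (2/11)*sqrt(11).
The radius of convergence is the smallest modulus among the singular points: (2/11)*sqrt(11).
The factor k**2 - k/2 + 4/11 splits as (k - a)(k - a') with a = (1/4) - ((1/44)*sqrt(583))*i, a' = (1/4) + ((1/44)*sqrt(583))*i. At the order-3 pole a set g(k) = (k - a)^3*f(k) = [-23/33] / (k - a')^3.
Order-3 pole: residue = g''(a)/2; g''((1/4) - ((1/44)*sqrt(583))*i) = -((32384/148877)*sqrt(583))*i, so the residue is -((16192/148877)*sqrt(583))*i.
The factor k**2 - k/2 + 4/11 splits as (k - a)(k - a') with a = (1/4) + ((1/44)*sqrt(583))*i, a' = (1/4) - ((1/44)*sqrt(583))*i. At the order-3 pole a set g(k) = (k - a)^3*f(k) = [-23/33] / (k - a')^3.
Order-3 pole: residue = g''(a)/2; g''((1/4) + ((1/44)*sqrt(583))*i) = ((32384/148877)*sqrt(583))*i, so the residue is ((16192/148877)*sqrt(583))*i.
List the singular points by increasing real part (a conjugate pair: the negative imaginary part first).


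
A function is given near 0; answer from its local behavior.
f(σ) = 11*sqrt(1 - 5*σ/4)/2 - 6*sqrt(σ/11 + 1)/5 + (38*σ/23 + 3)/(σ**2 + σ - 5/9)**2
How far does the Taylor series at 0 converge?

Denominator factor (σ**2 + σ - 5/9)^2: discriminant 29/9, real irrational roots -1/2 + (1/6)*sqrt(29) and -1/2 - (1/6)*sqrt(29); poles of order 2, moduli -1/2 + (1/6)*sqrt(29) and 1/2 + (1/6)*sqrt(29).
Branch term (11/2)*sqrt(1 - σ/(4/5)): its argument vanishes at σ = 4/5, a square-root branch point, modulus 4/5.
Branch term (-6/5)*sqrt(1 - σ/(-11)): its argument vanishes at σ = -11, a square-root branch point, modulus 11.
The radius of convergence is the smallest modulus among the singular points: -1/2 + (1/6)*sqrt(29).

The radius of convergence is -1/2 + (1/6)*sqrt(29).


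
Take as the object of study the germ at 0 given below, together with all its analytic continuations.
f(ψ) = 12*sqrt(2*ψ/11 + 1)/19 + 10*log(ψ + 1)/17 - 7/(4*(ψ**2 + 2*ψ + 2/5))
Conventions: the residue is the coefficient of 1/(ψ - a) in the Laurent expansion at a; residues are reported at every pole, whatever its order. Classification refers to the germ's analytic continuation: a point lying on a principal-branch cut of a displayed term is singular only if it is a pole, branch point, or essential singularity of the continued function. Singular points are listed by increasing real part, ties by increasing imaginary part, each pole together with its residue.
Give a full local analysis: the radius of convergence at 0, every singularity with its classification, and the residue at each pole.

Denominator factor (ψ**2 + 2*ψ + 2/5): discriminant 12/5, real irrational roots -1 + (1/5)*sqrt(15) and -1 - (1/5)*sqrt(15); poles of order 1, moduli 1 - (1/5)*sqrt(15) and 1 + (1/5)*sqrt(15).
Branch term (10/17)*log(1 - ψ/(-1)): its argument vanishes at ψ = -1, a logarithmic branch point, modulus 1.
Branch term (12/19)*sqrt(1 - ψ/(-11/2)): its argument vanishes at ψ = -11/2, a square-root branch point, modulus 11/2.
The radius of convergence is the smallest modulus among the singular points: 1 - (1/5)*sqrt(15).
The branch terms are analytic at -1 - (1/5)*sqrt(15) and contribute nothing to the residue; only the rational part matters.
The factor ψ**2 + 2*ψ + 2/5 splits as (ψ - a)(ψ - a') with a = -1 - (1/5)*sqrt(15), a' = -1 + (1/5)*sqrt(15). At the order-1 pole a set g(ψ) = (ψ - a)*(rational part) = [-7/4] / (ψ - a').
Simple pole: residue = g(a) at a = -1 - (1/5)*sqrt(15), which is (7/24)*sqrt(15).
The branch terms are analytic at -1 + (1/5)*sqrt(15) and contribute nothing to the residue; only the rational part matters.
The factor ψ**2 + 2*ψ + 2/5 splits as (ψ - a)(ψ - a') with a = -1 + (1/5)*sqrt(15), a' = -1 - (1/5)*sqrt(15). At the order-1 pole a set g(ψ) = (ψ - a)*(rational part) = [-7/4] / (ψ - a').
Simple pole: residue = g(a) at a = -1 + (1/5)*sqrt(15), which is -(7/24)*sqrt(15).
List the singular points by increasing real part (a conjugate pair: the negative imaginary part first).

Radius of convergence at 0: 1 - (1/5)*sqrt(15).
At -11/2: an algebraic (square-root) branch point.
At -1 - (1/5)*sqrt(15): a pole of order 1; residue (7/24)*sqrt(15).
At -1: a logarithmic branch point.
At -1 + (1/5)*sqrt(15): a pole of order 1; residue -(7/24)*sqrt(15).


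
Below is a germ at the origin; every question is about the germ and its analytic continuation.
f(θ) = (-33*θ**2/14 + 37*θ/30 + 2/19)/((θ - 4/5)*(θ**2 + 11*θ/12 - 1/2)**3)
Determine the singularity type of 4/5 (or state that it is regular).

The denominator factor θ - 4/5 vanishes at 4/5 and appears to the power 1; the numerator there equals -4156/9975, nonzero, and no other factor vanishes.
Hence a pole whose order is the multiplicity, 1.

The point is a pole of order 1.


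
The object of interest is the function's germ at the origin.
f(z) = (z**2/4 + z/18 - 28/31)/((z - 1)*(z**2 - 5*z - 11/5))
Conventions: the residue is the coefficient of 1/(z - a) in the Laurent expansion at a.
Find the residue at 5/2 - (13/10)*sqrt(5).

The factor z**2 - 5*z - 11/5 splits as (z - a)(z - a') with a = 5/2 - (13/10)*sqrt(5), a' = 5/2 + (13/10)*sqrt(5). At the order-1 pole a set g(z) = (z - a)*f(z) = [(z**2/4 + z/18 - 28/31)/(z - 1)] / (z - a').
Simple pole: residue = g(a) at a = 5/2 - (13/10)*sqrt(5), which is 2657/34596 - (9299/112437)*sqrt(5).

The residue is 2657/34596 - (9299/112437)*sqrt(5).


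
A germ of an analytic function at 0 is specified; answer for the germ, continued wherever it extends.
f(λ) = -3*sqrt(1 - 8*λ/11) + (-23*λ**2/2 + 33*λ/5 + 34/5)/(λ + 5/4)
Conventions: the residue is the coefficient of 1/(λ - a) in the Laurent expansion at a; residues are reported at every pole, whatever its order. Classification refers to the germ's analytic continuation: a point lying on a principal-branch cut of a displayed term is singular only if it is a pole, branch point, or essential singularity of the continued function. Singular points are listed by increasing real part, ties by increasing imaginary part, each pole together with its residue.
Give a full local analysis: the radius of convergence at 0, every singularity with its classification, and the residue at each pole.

Radius of convergence at 0: 5/4.
At -5/4: a pole of order 1; residue -3107/160.
At 11/8: an algebraic (square-root) branch point.

Denominator factor (λ + 5/4): pole of order 1 at -5/4, modulus 5/4.
Branch term (-3)*sqrt(1 - λ/(11/8)): its argument vanishes at λ = 11/8, a square-root branch point, modulus 11/8.
The radius of convergence is the smallest modulus among the singular points: 5/4.
The branch term is analytic at -5/4 and contributes nothing to the residue; only the rational part matters.
At the order-1 pole -5/4 set g(λ) = (λ - (-5/4))*(rational part) = -23*λ**2/2 + 33*λ/5 + 34/5.
Simple pole: residue = g(a) at a = -5/4, which is -3107/160.
List the singular points by increasing real part (a conjugate pair: the negative imaginary part first).


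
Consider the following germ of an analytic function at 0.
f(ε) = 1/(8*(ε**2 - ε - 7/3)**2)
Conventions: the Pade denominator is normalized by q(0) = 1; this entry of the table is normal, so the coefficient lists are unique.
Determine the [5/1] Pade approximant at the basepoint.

Taylor coefficients needed (expand at 0): a_0 = 9/392, a_1 = -27/1372, a_2 = 621/19208, a_3 = -2187/67228, a_4 = 8991/235298, a_5 = -129033/3294172, a_6 = 272889/6588344.
Write the denominator as Q(ε) = 1 + q1*ε. Requiring Q*f - P = O(ε^7) with deg P <= 5 kills the coefficients of ε^6..ε^6 in Q*f:
  ε^6: a_6 + q1*a_5 = 0, i.e. 272889/6588344 + (-129033/3294172)*q1 = 0.
Solving this linear system: q1 = 1123/1062.
The numerator is Q*f truncated at degree 5: P0 = a_0 = 9/392; P1 = a_1 + q1*a_0 = 1489/323792; P2 = a_2 + q1*a_1 = 1632/141659; P3 = a_3 + q1*a_2 = 26277/15865808; P4 = a_4 + q1*a_3 = 211653/55530328; P5 = a_5 + q1*a_4 = 60048/48589037.

The Pade approximant has numerator coefficients [9/392, 1489/323792, 1632/141659, 26277/15865808, 211653/55530328, 60048/48589037]; denominator coefficients [1, 1123/1062].


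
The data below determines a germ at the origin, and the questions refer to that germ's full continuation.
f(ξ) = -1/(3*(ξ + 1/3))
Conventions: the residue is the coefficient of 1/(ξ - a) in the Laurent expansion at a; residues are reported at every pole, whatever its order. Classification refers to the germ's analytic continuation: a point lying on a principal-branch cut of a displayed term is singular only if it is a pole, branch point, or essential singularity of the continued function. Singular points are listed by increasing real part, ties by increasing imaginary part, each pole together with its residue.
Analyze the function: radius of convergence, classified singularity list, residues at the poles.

Radius of convergence at 0: 1/3.
At -1/3: a pole of order 1; residue -1/3.

Denominator factor (ξ + 1/3): pole of order 1 at -1/3, modulus 1/3.
The radius of convergence is the smallest modulus among the singular points: 1/3.
At the order-1 pole -1/3 set g(ξ) = (ξ - (-1/3))*f(ξ) = -1/3.
Simple pole: residue = g(a) at a = -1/3, which is -1/3.


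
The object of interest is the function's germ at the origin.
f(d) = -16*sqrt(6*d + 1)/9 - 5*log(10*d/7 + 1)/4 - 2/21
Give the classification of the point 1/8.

The point is a regular point.

There is no denominator, hence no pole anywhere.
Branch term sqrt(1 - d/(-1/6)): argument at 1/8 is 7/4, nonzero, so 1/8 is not its branch point (a point on a principal cut is still regular for the continued germ).
Branch term log(1 - d/(-7/10)): argument at 1/8 is 33/28, nonzero, so 1/8 is not its branch point (a point on a principal cut is still regular for the continued germ).
So the germ continues analytically to 1/8.


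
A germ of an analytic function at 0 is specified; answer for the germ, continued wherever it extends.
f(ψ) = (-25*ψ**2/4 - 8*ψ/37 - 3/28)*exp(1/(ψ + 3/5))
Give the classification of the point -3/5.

The exponent 1/(ψ - (-3/5)) has a pole at -3/5, so exp(1/(ψ - (-3/5))) takes every nonzero value near it: an essential singularity (not a pole of any order).

The point is an essential singularity.


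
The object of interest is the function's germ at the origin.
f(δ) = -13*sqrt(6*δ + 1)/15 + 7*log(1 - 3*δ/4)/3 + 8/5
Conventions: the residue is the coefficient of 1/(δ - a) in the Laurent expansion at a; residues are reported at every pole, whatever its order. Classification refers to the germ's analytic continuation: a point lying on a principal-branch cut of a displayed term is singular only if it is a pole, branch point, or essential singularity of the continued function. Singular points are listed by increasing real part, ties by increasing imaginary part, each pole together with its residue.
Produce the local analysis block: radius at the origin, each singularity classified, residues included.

Radius of convergence at 0: 1/6.
At -1/6: an algebraic (square-root) branch point.
At 4/3: a logarithmic branch point.

Branch term (-13/15)*sqrt(1 - δ/(-1/6)): its argument vanishes at δ = -1/6, a square-root branch point, modulus 1/6.
Branch term (7/3)*log(1 - δ/(4/3)): its argument vanishes at δ = 4/3, a logarithmic branch point, modulus 4/3.
The radius of convergence is the smallest modulus among the singular points: 1/6.
List the singular points by increasing real part (a conjugate pair: the negative imaginary part first).


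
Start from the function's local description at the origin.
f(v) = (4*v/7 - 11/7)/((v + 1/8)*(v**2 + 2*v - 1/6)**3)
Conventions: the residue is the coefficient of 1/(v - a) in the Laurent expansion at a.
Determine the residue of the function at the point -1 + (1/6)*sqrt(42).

The factor v**2 + 2*v - 1/6 splits as (v - a)(v - a') with a = -1 + (1/6)*sqrt(42), a' = -1 - (1/6)*sqrt(42). At the order-3 pole a set g(v) = (v - a)^3*f(v) = [(4*v/7 - 11/7)/(v + 1/8)] / (v - a')^3.
Order-3 pole: residue = g''(a)/2; g''(-1 + (1/6)*sqrt(42)) = -81395712/3195731 - (12302172/3195731)*sqrt(42), so the residue is -40697856/3195731 - (6151086/3195731)*sqrt(42).

The residue is -40697856/3195731 - (6151086/3195731)*sqrt(42).


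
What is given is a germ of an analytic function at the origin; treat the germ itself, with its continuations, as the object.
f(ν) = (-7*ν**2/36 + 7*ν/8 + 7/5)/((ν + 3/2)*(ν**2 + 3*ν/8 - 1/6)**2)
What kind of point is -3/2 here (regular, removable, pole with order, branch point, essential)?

The point is a pole of order 1.

The denominator factor ν + 3/2 vanishes at -3/2 and appears to the power 1; the numerator there equals -7/20, nonzero, and no other factor vanishes.
Hence a pole whose order is the multiplicity, 1.


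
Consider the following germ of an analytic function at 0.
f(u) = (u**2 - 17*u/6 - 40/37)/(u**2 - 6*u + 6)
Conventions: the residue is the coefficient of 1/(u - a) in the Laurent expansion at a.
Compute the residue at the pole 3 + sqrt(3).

The residue is 19/12 + (179/444)*sqrt(3).

The factor u**2 - 6*u + 6 splits as (u - a)(u - a') with a = 3 + sqrt(3), a' = 3 - sqrt(3). At the order-1 pole a set g(u) = (u - a)*f(u) = [u**2 - 17*u/6 - 40/37] / (u - a').
Simple pole: residue = g(a) at a = 3 + sqrt(3), which is 19/12 + (179/444)*sqrt(3).


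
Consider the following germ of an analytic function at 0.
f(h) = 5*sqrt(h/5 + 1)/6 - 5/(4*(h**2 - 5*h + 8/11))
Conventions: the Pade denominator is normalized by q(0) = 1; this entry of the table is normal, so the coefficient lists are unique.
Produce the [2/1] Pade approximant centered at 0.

The Pade approximant has numerator coefficients [-85/96, -1355850439/232622688, -23077717/36347295]; denominator coefficients [1, -646366363/96926120].

Taylor coefficients needed (expand at 0): a_0 = -85/96, a_1 = -9011/768, a_2 = -2423153/30720, a_3 = -646366363/1228800.
Write the denominator as Q(h) = 1 + q1*h. Requiring Q*f - P = O(h^4) with deg P <= 2 kills the coefficients of h^3..h^3 in Q*f:
  h^3: a_3 + q1*a_2 = 0, i.e. -646366363/1228800 + (-2423153/30720)*q1 = 0.
Solving this linear system: q1 = -646366363/96926120.
The numerator is Q*f truncated at degree 2: P0 = a_0 = -85/96; P1 = a_1 + q1*a_0 = -1355850439/232622688; P2 = a_2 + q1*a_1 = -23077717/36347295.


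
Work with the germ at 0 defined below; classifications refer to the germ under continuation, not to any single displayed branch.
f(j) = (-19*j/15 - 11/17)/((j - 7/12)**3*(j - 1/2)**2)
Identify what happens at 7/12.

The denominator factor j - 7/12 vanishes at 7/12 and appears to the power 3; the numerator there equals -4241/3060, nonzero, and no other factor vanishes.
Hence a pole whose order is the multiplicity, 3.

The point is a pole of order 3.


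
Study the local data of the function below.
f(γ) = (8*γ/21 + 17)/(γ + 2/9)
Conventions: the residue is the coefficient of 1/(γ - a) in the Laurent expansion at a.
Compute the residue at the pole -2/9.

At the order-1 pole -2/9 set g(γ) = (γ - (-2/9))*f(γ) = 8*γ/21 + 17.
Simple pole: residue = g(a) at a = -2/9, which is 3197/189.

The residue is 3197/189.


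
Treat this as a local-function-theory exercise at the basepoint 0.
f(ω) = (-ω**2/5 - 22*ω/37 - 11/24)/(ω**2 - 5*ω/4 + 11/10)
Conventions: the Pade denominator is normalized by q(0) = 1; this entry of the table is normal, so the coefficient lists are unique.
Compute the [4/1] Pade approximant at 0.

The Pade approximant has numerator coefficients [-5/12, -236156345/525215407, 195898634/468435363, 19589863400/17332108431, 15671890720/17332108431]; denominator coefficients [1, -423007075/312290242].

Taylor coefficients needed (expand at 0): a_0 = -5/12, a_1 = -9905/9768, a_2 = -205297/214896, a_3 = -6975/42592, a_4 = 70975055/104009664, a_5 = 2115035375/2288212608.
Write the denominator as Q(ω) = 1 + q1*ω. Requiring Q*f - P = O(ω^6) with deg P <= 4 kills the coefficients of ω^5..ω^5 in Q*f:
  ω^5: a_5 + q1*a_4 = 0, i.e. 2115035375/2288212608 + (70975055/104009664)*q1 = 0.
Solving this linear system: q1 = -423007075/312290242.
The numerator is Q*f truncated at degree 4: P0 = a_0 = -5/12; P1 = a_1 + q1*a_0 = -236156345/525215407; P2 = a_2 + q1*a_1 = 195898634/468435363; P3 = a_3 + q1*a_2 = 19589863400/17332108431; P4 = a_4 + q1*a_3 = 15671890720/17332108431.


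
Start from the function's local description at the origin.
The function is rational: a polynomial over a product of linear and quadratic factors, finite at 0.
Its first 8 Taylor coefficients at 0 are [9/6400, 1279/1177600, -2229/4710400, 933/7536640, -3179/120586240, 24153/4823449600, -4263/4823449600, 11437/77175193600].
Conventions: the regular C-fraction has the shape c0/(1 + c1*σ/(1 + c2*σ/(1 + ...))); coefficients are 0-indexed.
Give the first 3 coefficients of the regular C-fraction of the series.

The regular C-fraction coefficients are [9/6400, -1279/1656, 2558647/2118024].

Taylor coefficients (read off): a_0 = 9/6400, a_1 = 1279/1177600, a_2 = -2229/4710400.
c0 = a_0 = 9/6400. Peel one level at a time: if S = 1 + c*σ/S' with S'(0) = 1, then c is the σ-coefficient of S and S' = c*σ/(S - 1).
S_1 = c0/f = 1 + (-1279/1656)*σ + (2558647/2742336)*σ^2 + ...; c1 = -1279/1656.
S_2 = c1*σ/(S_1 - 1) = 1 + (2558647/2118024)*σ + ...; c2 = 2558647/2118024.


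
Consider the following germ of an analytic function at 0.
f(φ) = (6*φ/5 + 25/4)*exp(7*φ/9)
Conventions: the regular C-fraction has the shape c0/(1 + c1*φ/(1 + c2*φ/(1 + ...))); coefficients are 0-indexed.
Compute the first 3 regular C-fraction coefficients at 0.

Taylor coefficients (expand at 0): a_0 = 25/4, a_1 = 1091/180, a_2 = 9149/3240.
c0 = a_0 = 25/4. Peel one level at a time: if S = 1 + c*φ/S' with S'(0) = 1, then c is the φ-coefficient of S and S' = c*φ/(S - 1).
S_1 = c0/f = 1 + (-1091/1125)*φ + (1236937/2531250)*φ^2 + ...; c1 = -1091/1125.
S_2 = c1*φ/(S_1 - 1) = 1 + (1236937/2454750)*φ + ...; c2 = 1236937/2454750.

The regular C-fraction coefficients are [25/4, -1091/1125, 1236937/2454750].


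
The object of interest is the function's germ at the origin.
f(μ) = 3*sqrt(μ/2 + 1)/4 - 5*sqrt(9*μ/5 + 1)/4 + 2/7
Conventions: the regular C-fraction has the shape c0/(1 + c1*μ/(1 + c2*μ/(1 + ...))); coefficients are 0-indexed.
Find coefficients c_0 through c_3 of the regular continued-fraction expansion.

Taylor coefficients (expand at 0): a_0 = -3/14, a_1 = -15/16, a_2 = 309/640, a_3 = -5757/12800.
c0 = a_0 = -3/14. Peel one level at a time: if S = 1 + c*μ/S' with S'(0) = 1, then c is the μ-coefficient of S and S' = c*μ/(S - 1).
S_1 = c0/f = 1 + (-35/8)*μ + (3423/160)*μ^2 + ...; c1 = -35/8.
S_2 = c1*μ/(S_1 - 1) = 1 + (489/100)*μ + (-8581/40000)*μ^2 + ...; c2 = 489/100.
S_3 = c2*μ/(S_2 - 1) = 1 + (8581/195600)*μ + ...; c3 = 8581/195600.

The regular C-fraction coefficients are [-3/14, -35/8, 489/100, 8581/195600].
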